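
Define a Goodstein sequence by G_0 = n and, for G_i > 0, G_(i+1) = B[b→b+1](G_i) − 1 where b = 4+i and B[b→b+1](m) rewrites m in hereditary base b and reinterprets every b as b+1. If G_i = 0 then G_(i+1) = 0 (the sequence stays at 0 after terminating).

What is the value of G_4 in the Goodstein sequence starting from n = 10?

G_0=10  [base 4] 2·4 + 2  →[4↦5]→  2·5 + 2 = 12  −1 ⇒ G_1=11
G_1=11  [base 5] 2·5 + 1  →[5↦6]→  2·6 + 1 = 13  −1 ⇒ G_2=12
G_2=12  [base 6] 2·6  →[6↦7]→  2·7 = 14  −1 ⇒ G_3=13
G_3=13  [base 7] 7 + 6  →[7↦8]→  8 + 6 = 14  −1 ⇒ G_4=13
G_4=13  [base 8] 8 + 5  →[8↦9]→  9 + 5 = 14  −1 ⇒ G_5=13

13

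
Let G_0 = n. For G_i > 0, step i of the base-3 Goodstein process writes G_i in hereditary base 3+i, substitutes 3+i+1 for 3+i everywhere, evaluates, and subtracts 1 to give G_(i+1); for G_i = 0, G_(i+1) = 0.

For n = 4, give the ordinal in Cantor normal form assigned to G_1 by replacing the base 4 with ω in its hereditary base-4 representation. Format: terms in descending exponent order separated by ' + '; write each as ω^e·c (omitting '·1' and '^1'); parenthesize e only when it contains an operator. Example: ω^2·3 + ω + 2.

base 3: 4 = 3 + 1; at 4: 4 + 1 = 5; next = 4
base 4: 4 = 4; at 5: 5 = 5; next = 4

ω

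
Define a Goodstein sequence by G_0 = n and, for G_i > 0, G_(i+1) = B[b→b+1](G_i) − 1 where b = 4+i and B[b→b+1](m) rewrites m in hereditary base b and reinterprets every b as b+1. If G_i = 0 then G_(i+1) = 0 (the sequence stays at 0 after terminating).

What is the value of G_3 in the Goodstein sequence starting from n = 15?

(0) 15|_4 = 3·4 + 3 ↦ 3·5 + 3|_5 = 18 ⇒ 17
(1) 17|_5 = 3·5 + 2 ↦ 3·6 + 2|_6 = 20 ⇒ 19
(2) 19|_6 = 3·6 + 1 ↦ 3·7 + 1|_7 = 22 ⇒ 21
(3) 21|_7 = 3·7 ↦ 3·8|_8 = 24 ⇒ 23

21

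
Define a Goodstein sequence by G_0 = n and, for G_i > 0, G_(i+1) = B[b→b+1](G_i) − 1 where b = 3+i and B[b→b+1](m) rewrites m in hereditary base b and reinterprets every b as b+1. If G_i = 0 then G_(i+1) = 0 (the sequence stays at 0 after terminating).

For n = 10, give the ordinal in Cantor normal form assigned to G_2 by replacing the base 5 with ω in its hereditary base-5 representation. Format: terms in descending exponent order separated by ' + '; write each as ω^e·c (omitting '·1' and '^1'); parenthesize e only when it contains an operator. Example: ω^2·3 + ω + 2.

(0) 10|_3 = 3^2 + 1 ↦ 4^2 + 1|_4 = 17 ⇒ 16
(1) 16|_4 = 4^2 ↦ 5^2|_5 = 25 ⇒ 24
(2) 24|_5 = 4·5 + 4 ↦ 4·6 + 4|_6 = 28 ⇒ 27

ω·4 + 4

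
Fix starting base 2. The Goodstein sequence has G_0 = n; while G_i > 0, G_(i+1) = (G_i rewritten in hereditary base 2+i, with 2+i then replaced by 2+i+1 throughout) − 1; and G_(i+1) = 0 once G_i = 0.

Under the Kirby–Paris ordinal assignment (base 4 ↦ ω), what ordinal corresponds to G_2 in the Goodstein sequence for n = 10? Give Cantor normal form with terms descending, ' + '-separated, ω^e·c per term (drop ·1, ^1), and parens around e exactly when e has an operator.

ω^(ω + 1) + 1

base 2: 10 = 2^(2 + 1) + 2; at 3: 3^(3 + 1) + 3 = 84; next = 83
base 3: 83 = 3^(3 + 1) + 2; at 4: 4^(4 + 1) + 2 = 1026; next = 1025
base 4: 1025 = 4^(4 + 1) + 1; at 5: 5^(5 + 1) + 1 = 15626; next = 15625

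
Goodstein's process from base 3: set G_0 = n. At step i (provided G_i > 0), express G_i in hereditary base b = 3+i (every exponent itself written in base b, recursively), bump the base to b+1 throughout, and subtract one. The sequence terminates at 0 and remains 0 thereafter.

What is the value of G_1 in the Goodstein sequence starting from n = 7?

i=0: 7 = 2·3 + 1 (b=3); 3→4: 2·4 + 1 = 9; 9−1 = 8
i=1: 8 = 2·4 (b=4); 4→5: 2·5 = 10; 10−1 = 9

8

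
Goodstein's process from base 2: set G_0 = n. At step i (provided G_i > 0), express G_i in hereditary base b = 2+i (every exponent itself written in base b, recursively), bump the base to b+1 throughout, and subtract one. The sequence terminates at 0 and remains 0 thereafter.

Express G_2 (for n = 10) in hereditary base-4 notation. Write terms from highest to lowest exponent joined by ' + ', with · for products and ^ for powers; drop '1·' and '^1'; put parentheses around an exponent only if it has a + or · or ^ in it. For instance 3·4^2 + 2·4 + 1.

4^(4 + 1) + 1

G_0 = 10. HB_2(10) = 2^(2 + 1) + 2. Bump = 84. G_1 = 83.
G_1 = 83. HB_3(83) = 3^(3 + 1) + 2. Bump = 1026. G_2 = 1025.
G_2 = 1025. HB_4(1025) = 4^(4 + 1) + 1. Bump = 15626. G_3 = 15625.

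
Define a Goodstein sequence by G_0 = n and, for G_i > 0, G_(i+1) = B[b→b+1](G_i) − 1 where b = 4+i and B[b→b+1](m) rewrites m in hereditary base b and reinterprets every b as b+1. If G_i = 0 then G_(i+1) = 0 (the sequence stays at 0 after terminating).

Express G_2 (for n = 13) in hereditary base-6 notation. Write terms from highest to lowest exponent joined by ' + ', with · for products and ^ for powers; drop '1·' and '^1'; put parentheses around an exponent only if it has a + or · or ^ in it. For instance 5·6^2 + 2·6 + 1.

(0) 13|_4 = 3·4 + 1 ↦ 3·5 + 1|_5 = 16 ⇒ 15
(1) 15|_5 = 3·5 ↦ 3·6|_6 = 18 ⇒ 17
(2) 17|_6 = 2·6 + 5 ↦ 2·7 + 5|_7 = 19 ⇒ 18

2·6 + 5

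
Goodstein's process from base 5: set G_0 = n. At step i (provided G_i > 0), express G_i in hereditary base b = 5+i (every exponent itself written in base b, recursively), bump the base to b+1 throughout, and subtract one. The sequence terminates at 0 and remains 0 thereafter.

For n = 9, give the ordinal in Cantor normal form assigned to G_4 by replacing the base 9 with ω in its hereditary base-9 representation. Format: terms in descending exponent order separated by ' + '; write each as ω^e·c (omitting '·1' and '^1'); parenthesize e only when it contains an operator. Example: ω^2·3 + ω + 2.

ω

9 —HB5→ 5 + 4 —bump→ 6 + 4 = 10 —(−1)→ 9
9 —HB6→ 6 + 3 —bump→ 7 + 3 = 10 —(−1)→ 9
9 —HB7→ 7 + 2 —bump→ 8 + 2 = 10 —(−1)→ 9
9 —HB8→ 8 + 1 —bump→ 9 + 1 = 10 —(−1)→ 9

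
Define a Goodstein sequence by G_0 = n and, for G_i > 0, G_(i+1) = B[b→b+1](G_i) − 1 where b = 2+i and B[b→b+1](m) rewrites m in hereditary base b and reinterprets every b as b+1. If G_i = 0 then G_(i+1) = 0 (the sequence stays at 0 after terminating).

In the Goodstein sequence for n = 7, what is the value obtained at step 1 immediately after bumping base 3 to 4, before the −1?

260

[0] 7 ≡ 2^2 + 2 + 1 (base 2). Lift 3: 31. −1: 30.
[1] 30 ≡ 3^3 + 3 (base 3). Lift 4: 260. −1: 259.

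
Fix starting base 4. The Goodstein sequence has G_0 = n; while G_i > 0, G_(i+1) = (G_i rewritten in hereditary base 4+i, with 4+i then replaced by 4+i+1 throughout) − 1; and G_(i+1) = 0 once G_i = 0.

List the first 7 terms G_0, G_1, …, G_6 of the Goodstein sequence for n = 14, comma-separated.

14, 16, 18, 20, 21, 22, 23

G_0 = 14. HB_4(14) = 3·4 + 2. Bump = 17. G_1 = 16.
G_1 = 16. HB_5(16) = 3·5 + 1. Bump = 19. G_2 = 18.
G_2 = 18. HB_6(18) = 3·6. Bump = 21. G_3 = 20.
G_3 = 20. HB_7(20) = 2·7 + 6. Bump = 22. G_4 = 21.
G_4 = 21. HB_8(21) = 2·8 + 5. Bump = 23. G_5 = 22.
G_5 = 22. HB_9(22) = 2·9 + 4. Bump = 24. G_6 = 23.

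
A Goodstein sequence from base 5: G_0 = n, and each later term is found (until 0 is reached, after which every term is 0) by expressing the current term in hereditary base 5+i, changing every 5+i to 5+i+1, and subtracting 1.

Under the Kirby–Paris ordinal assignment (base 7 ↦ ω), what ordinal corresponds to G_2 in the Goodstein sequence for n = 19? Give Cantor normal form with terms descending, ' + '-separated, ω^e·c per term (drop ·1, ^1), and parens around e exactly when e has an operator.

ω·3 + 2

step 0: 19 = 3·5 + 4; sub 6 for 5: 3·6 + 4; = 22; G_1 = 22−1 = 21
step 1: 21 = 3·6 + 3; sub 7 for 6: 3·7 + 3; = 24; G_2 = 24−1 = 23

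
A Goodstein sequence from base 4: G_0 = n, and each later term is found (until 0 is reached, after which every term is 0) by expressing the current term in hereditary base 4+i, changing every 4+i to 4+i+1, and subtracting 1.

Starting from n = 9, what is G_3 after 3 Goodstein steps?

11

G_0 = 9. HB_4(9) = 2·4 + 1. Bump = 11. G_1 = 10.
G_1 = 10. HB_5(10) = 2·5. Bump = 12. G_2 = 11.
G_2 = 11. HB_6(11) = 6 + 5. Bump = 12. G_3 = 11.
G_3 = 11. HB_7(11) = 7 + 4. Bump = 12. G_4 = 11.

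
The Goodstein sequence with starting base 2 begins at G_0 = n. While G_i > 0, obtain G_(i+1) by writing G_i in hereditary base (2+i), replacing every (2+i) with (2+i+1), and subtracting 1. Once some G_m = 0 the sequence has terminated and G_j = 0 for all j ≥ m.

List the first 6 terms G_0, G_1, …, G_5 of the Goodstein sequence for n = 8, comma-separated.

[0] 8 ≡ 2^(2 + 1) (base 2). Lift 3: 81. −1: 80.
[1] 80 ≡ 2·3^3 + 2·3^2 + 2·3 + 2 (base 3). Lift 4: 554. −1: 553.
[2] 553 ≡ 2·4^4 + 2·4^2 + 2·4 + 1 (base 4). Lift 5: 6311. −1: 6310.
[3] 6310 ≡ 2·5^5 + 2·5^2 + 2·5 (base 5). Lift 6: 93396. −1: 93395.
[4] 93395 ≡ 2·6^6 + 2·6^2 + 6 + 5 (base 6). Lift 7: 1647196. −1: 1647195.

8, 80, 553, 6310, 93395, 1647195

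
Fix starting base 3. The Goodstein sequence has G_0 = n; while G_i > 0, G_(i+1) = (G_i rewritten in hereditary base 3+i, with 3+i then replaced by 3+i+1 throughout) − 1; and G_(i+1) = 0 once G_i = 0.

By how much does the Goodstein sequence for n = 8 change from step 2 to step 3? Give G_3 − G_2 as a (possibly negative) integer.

8 —HB3→ 2·3 + 2 —bump→ 2·4 + 2 = 10 —(−1)→ 9
9 —HB4→ 2·4 + 1 —bump→ 2·5 + 1 = 11 —(−1)→ 10
10 —HB5→ 2·5 —bump→ 2·6 = 12 —(−1)→ 11

1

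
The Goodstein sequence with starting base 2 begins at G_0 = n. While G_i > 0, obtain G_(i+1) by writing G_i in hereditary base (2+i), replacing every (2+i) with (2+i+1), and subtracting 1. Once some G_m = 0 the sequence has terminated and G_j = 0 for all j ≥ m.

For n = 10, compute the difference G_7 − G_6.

[0] 10 ≡ 2^(2 + 1) + 2 (base 2). Lift 3: 84. −1: 83.
[1] 83 ≡ 3^(3 + 1) + 2 (base 3). Lift 4: 1026. −1: 1025.
[2] 1025 ≡ 4^(4 + 1) + 1 (base 4). Lift 5: 15626. −1: 15625.
[3] 15625 ≡ 5^(5 + 1) (base 5). Lift 6: 279936. −1: 279935.
[4] 279935 ≡ 5·6^6 + 5·6^5 + 5·6^4 + 5·6^3 + 5·6^2 + 5·6 + 5 (base 6). Lift 7: 4215755. −1: 4215754.
[5] 4215754 ≡ 5·7^7 + 5·7^5 + 5·7^4 + 5·7^3 + 5·7^2 + 5·7 + 4 (base 7). Lift 8: 84073324. −1: 84073323.
[6] 84073323 ≡ 5·8^8 + 5·8^5 + 5·8^4 + 5·8^3 + 5·8^2 + 5·8 + 3 (base 8). Lift 9: 1937434593. −1: 1937434592.

1853361269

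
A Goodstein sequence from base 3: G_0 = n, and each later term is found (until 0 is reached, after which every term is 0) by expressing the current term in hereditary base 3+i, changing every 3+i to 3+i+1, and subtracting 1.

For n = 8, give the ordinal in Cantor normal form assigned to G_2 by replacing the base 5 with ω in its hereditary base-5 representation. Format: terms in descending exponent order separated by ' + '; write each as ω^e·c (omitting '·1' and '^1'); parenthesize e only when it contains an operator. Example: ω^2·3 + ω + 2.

ω·2

G_0=8  [base 3] 2·3 + 2  →[3↦4]→  2·4 + 2 = 10  −1 ⇒ G_1=9
G_1=9  [base 4] 2·4 + 1  →[4↦5]→  2·5 + 1 = 11  −1 ⇒ G_2=10
G_2=10  [base 5] 2·5  →[5↦6]→  2·6 = 12  −1 ⇒ G_3=11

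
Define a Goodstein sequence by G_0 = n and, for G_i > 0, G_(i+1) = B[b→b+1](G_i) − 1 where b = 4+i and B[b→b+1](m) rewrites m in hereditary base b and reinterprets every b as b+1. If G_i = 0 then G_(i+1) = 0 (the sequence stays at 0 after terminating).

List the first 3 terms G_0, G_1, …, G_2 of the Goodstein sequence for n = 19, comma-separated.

19, 27, 37

step 0: 19 = 4^2 + 3; sub 5 for 4: 5^2 + 3; = 28; G_1 = 28−1 = 27
step 1: 27 = 5^2 + 2; sub 6 for 5: 6^2 + 2; = 38; G_2 = 38−1 = 37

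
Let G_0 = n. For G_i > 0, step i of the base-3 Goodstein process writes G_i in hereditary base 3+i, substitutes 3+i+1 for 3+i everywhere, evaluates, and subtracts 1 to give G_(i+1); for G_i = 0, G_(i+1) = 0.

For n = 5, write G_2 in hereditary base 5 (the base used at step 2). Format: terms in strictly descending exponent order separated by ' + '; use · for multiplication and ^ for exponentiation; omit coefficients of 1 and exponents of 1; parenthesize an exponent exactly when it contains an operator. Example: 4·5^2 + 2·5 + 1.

5

base 3: 5 = 3 + 2; at 4: 4 + 2 = 6; next = 5
base 4: 5 = 4 + 1; at 5: 5 + 1 = 6; next = 5
base 5: 5 = 5; at 6: 6 = 6; next = 5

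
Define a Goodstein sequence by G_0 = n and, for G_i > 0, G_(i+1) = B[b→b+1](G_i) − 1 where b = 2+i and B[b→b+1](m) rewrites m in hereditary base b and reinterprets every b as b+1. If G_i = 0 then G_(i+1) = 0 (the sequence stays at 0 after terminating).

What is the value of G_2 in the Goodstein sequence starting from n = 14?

1281

step 0: 14 = 2^(2 + 1) + 2^2 + 2; sub 3 for 2: 3^(3 + 1) + 3^3 + 3; = 111; G_1 = 111−1 = 110
step 1: 110 = 3^(3 + 1) + 3^3 + 2; sub 4 for 3: 4^(4 + 1) + 4^4 + 2; = 1282; G_2 = 1282−1 = 1281
step 2: 1281 = 4^(4 + 1) + 4^4 + 1; sub 5 for 4: 5^(5 + 1) + 5^5 + 1; = 18751; G_3 = 18751−1 = 18750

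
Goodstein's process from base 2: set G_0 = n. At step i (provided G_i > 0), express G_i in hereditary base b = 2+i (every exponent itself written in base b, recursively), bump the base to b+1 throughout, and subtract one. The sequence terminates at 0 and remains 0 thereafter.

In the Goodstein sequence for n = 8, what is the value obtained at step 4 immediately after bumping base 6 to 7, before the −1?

step 0: 8 = 2^(2 + 1); sub 3 for 2: 3^(3 + 1); = 81; G_1 = 81−1 = 80
step 1: 80 = 2·3^3 + 2·3^2 + 2·3 + 2; sub 4 for 3: 2·4^4 + 2·4^2 + 2·4 + 2; = 554; G_2 = 554−1 = 553
step 2: 553 = 2·4^4 + 2·4^2 + 2·4 + 1; sub 5 for 4: 2·5^5 + 2·5^2 + 2·5 + 1; = 6311; G_3 = 6311−1 = 6310
step 3: 6310 = 2·5^5 + 2·5^2 + 2·5; sub 6 for 5: 2·6^6 + 2·6^2 + 2·6; = 93396; G_4 = 93396−1 = 93395

1647196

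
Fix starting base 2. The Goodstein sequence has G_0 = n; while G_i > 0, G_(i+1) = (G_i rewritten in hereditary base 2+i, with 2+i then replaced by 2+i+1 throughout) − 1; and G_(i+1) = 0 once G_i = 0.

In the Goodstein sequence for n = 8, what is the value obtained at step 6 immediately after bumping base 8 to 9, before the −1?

i=0: 8 = 2^(2 + 1) (b=2); 2→3: 3^(3 + 1) = 81; 81−1 = 80
i=1: 80 = 2·3^3 + 2·3^2 + 2·3 + 2 (b=3); 3→4: 2·4^4 + 2·4^2 + 2·4 + 2 = 554; 554−1 = 553
i=2: 553 = 2·4^4 + 2·4^2 + 2·4 + 1 (b=4); 4→5: 2·5^5 + 2·5^2 + 2·5 + 1 = 6311; 6311−1 = 6310
i=3: 6310 = 2·5^5 + 2·5^2 + 2·5 (b=5); 5→6: 2·6^6 + 2·6^2 + 2·6 = 93396; 93396−1 = 93395
i=4: 93395 = 2·6^6 + 2·6^2 + 6 + 5 (b=6); 6→7: 2·7^7 + 2·7^2 + 7 + 5 = 1647196; 1647196−1 = 1647195
i=5: 1647195 = 2·7^7 + 2·7^2 + 7 + 4 (b=7); 7→8: 2·8^8 + 2·8^2 + 8 + 4 = 33554572; 33554572−1 = 33554571
i=6: 33554571 = 2·8^8 + 2·8^2 + 8 + 3 (b=8); 8→9: 2·9^9 + 2·9^2 + 9 + 3 = 774841152; 774841152−1 = 774841151

774841152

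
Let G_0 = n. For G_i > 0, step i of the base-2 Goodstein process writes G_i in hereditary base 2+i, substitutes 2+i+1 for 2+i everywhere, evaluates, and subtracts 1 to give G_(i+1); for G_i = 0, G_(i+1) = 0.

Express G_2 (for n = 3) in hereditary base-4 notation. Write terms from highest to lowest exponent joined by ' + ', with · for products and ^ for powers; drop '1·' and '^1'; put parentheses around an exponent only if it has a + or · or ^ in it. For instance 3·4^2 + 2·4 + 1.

step 0: 3 = 2 + 1; sub 3 for 2: 3 + 1; = 4; G_1 = 4−1 = 3
step 1: 3 = 3; sub 4 for 3: 4; = 4; G_2 = 4−1 = 3

3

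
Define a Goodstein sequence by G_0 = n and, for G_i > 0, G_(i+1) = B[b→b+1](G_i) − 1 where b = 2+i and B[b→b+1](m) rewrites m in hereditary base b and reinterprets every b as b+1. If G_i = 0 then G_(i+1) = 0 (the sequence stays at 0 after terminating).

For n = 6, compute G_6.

187243

[0] 6 ≡ 2^2 + 2 (base 2). Lift 3: 30. −1: 29.
[1] 29 ≡ 3^3 + 2 (base 3). Lift 4: 258. −1: 257.
[2] 257 ≡ 4^4 + 1 (base 4). Lift 5: 3126. −1: 3125.
[3] 3125 ≡ 5^5 (base 5). Lift 6: 46656. −1: 46655.
[4] 46655 ≡ 5·6^5 + 5·6^4 + 5·6^3 + 5·6^2 + 5·6 + 5 (base 6). Lift 7: 98040. −1: 98039.
[5] 98039 ≡ 5·7^5 + 5·7^4 + 5·7^3 + 5·7^2 + 5·7 + 4 (base 7). Lift 8: 187244. −1: 187243.
[6] 187243 ≡ 5·8^5 + 5·8^4 + 5·8^3 + 5·8^2 + 5·8 + 3 (base 8). Lift 9: 332148. −1: 332147.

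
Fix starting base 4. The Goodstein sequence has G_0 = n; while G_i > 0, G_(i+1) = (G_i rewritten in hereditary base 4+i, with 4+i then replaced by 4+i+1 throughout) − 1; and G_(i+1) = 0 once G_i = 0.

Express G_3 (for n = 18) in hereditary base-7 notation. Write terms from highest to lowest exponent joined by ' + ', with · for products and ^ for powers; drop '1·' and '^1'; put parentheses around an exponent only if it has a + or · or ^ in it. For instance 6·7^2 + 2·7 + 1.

i=0: 18 = 4^2 + 2 (b=4); 4→5: 5^2 + 2 = 27; 27−1 = 26
i=1: 26 = 5^2 + 1 (b=5); 5→6: 6^2 + 1 = 37; 37−1 = 36
i=2: 36 = 6^2 (b=6); 6→7: 7^2 = 49; 49−1 = 48
i=3: 48 = 6·7 + 6 (b=7); 7→8: 6·8 + 6 = 54; 54−1 = 53

6·7 + 6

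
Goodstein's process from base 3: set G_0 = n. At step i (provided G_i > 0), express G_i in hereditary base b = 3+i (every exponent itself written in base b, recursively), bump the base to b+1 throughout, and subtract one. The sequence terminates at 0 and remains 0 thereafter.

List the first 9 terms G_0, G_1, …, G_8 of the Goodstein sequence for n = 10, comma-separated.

10, 16, 24, 27, 30, 33, 36, 39, 41

step 0: 10 = 3^2 + 1; sub 4 for 3: 4^2 + 1; = 17; G_1 = 17−1 = 16
step 1: 16 = 4^2; sub 5 for 4: 5^2; = 25; G_2 = 25−1 = 24
step 2: 24 = 4·5 + 4; sub 6 for 5: 4·6 + 4; = 28; G_3 = 28−1 = 27
step 3: 27 = 4·6 + 3; sub 7 for 6: 4·7 + 3; = 31; G_4 = 31−1 = 30
step 4: 30 = 4·7 + 2; sub 8 for 7: 4·8 + 2; = 34; G_5 = 34−1 = 33
step 5: 33 = 4·8 + 1; sub 9 for 8: 4·9 + 1; = 37; G_6 = 37−1 = 36
step 6: 36 = 4·9; sub 10 for 9: 4·10; = 40; G_7 = 40−1 = 39
step 7: 39 = 3·10 + 9; sub 11 for 10: 3·11 + 9; = 42; G_8 = 42−1 = 41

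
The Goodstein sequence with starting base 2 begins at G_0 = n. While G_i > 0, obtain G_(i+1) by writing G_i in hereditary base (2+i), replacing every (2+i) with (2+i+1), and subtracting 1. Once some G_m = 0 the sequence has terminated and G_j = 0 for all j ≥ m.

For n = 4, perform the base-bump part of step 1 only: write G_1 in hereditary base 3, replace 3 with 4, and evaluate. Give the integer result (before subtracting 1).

step 0: 4 = 2^2; sub 3 for 2: 3^3; = 27; G_1 = 27−1 = 26
step 1: 26 = 2·3^2 + 2·3 + 2; sub 4 for 3: 2·4^2 + 2·4 + 2; = 42; G_2 = 42−1 = 41

42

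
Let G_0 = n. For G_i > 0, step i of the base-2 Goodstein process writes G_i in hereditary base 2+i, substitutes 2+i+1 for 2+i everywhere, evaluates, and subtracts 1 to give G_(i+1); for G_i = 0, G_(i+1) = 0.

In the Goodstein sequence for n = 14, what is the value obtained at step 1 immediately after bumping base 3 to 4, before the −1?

1282

step 0: 14 = 2^(2 + 1) + 2^2 + 2; sub 3 for 2: 3^(3 + 1) + 3^3 + 3; = 111; G_1 = 111−1 = 110
step 1: 110 = 3^(3 + 1) + 3^3 + 2; sub 4 for 3: 4^(4 + 1) + 4^4 + 2; = 1282; G_2 = 1282−1 = 1281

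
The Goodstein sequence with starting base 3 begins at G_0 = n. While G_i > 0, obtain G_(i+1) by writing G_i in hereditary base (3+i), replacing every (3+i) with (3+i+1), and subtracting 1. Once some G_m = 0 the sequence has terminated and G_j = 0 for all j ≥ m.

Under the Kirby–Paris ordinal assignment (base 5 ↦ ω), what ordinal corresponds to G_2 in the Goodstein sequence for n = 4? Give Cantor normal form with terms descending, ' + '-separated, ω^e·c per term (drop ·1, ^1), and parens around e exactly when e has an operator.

4

[0] 4 ≡ 3 + 1 (base 3). Lift 4: 5. −1: 4.
[1] 4 ≡ 4 (base 4). Lift 5: 5. −1: 4.
[2] 4 ≡ 4 (base 5). Lift 6: 4. −1: 3.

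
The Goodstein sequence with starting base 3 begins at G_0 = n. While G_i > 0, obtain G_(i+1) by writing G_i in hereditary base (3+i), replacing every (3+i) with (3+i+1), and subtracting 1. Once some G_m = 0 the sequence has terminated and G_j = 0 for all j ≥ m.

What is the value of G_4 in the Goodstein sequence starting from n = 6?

7

i=0: 6 = 2·3 (b=3); 3→4: 2·4 = 8; 8−1 = 7
i=1: 7 = 4 + 3 (b=4); 4→5: 5 + 3 = 8; 8−1 = 7
i=2: 7 = 5 + 2 (b=5); 5→6: 6 + 2 = 8; 8−1 = 7
i=3: 7 = 6 + 1 (b=6); 6→7: 7 + 1 = 8; 8−1 = 7
i=4: 7 = 7 (b=7); 7→8: 8 = 8; 8−1 = 7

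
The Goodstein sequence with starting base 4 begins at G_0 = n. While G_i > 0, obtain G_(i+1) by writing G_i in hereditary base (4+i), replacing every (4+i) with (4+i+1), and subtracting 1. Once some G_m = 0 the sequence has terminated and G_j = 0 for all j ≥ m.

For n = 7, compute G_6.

5

base 4: 7 = 4 + 3; at 5: 5 + 3 = 8; next = 7
base 5: 7 = 5 + 2; at 6: 6 + 2 = 8; next = 7
base 6: 7 = 6 + 1; at 7: 7 + 1 = 8; next = 7
base 7: 7 = 7; at 8: 8 = 8; next = 7
base 8: 7 = 7; at 9: 7 = 7; next = 6
base 9: 6 = 6; at 10: 6 = 6; next = 5
base 10: 5 = 5; at 11: 5 = 5; next = 4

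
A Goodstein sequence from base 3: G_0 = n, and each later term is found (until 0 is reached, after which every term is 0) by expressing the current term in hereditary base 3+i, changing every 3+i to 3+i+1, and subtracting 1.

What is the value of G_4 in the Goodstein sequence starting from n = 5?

4

step 0: 5 = 3 + 2; sub 4 for 3: 4 + 2; = 6; G_1 = 6−1 = 5
step 1: 5 = 4 + 1; sub 5 for 4: 5 + 1; = 6; G_2 = 6−1 = 5
step 2: 5 = 5; sub 6 for 5: 6; = 6; G_3 = 6−1 = 5
step 3: 5 = 5; sub 7 for 6: 5; = 5; G_4 = 5−1 = 4
step 4: 4 = 4; sub 8 for 7: 4; = 4; G_5 = 4−1 = 3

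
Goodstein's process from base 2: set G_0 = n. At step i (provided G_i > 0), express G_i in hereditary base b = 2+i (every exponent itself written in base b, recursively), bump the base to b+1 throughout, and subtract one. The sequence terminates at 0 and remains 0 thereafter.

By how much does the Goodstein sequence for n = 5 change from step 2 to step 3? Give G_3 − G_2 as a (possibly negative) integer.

212

step 0: 5 = 2^2 + 1; sub 3 for 2: 3^3 + 1; = 28; G_1 = 28−1 = 27
step 1: 27 = 3^3; sub 4 for 3: 4^4; = 256; G_2 = 256−1 = 255
step 2: 255 = 3·4^3 + 3·4^2 + 3·4 + 3; sub 5 for 4: 3·5^3 + 3·5^2 + 3·5 + 3; = 468; G_3 = 468−1 = 467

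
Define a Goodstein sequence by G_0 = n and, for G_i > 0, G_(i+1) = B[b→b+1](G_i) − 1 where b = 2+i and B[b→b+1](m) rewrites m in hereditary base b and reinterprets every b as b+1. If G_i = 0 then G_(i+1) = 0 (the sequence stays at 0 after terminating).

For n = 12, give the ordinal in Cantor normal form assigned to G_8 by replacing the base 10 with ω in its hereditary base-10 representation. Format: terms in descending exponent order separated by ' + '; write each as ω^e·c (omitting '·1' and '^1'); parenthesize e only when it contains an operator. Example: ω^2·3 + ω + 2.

(0) 12|_2 = 2^(2 + 1) + 2^2 ↦ 3^(3 + 1) + 3^3|_3 = 108 ⇒ 107
(1) 107|_3 = 3^(3 + 1) + 2·3^2 + 2·3 + 2 ↦ 4^(4 + 1) + 2·4^2 + 2·4 + 2|_4 = 1066 ⇒ 1065
(2) 1065|_4 = 4^(4 + 1) + 2·4^2 + 2·4 + 1 ↦ 5^(5 + 1) + 2·5^2 + 2·5 + 1|_5 = 15686 ⇒ 15685
(3) 15685|_5 = 5^(5 + 1) + 2·5^2 + 2·5 ↦ 6^(6 + 1) + 2·6^2 + 2·6|_6 = 280020 ⇒ 280019
(4) 280019|_6 = 6^(6 + 1) + 2·6^2 + 6 + 5 ↦ 7^(7 + 1) + 2·7^2 + 7 + 5|_7 = 5764911 ⇒ 5764910
(5) 5764910|_7 = 7^(7 + 1) + 2·7^2 + 7 + 4 ↦ 8^(8 + 1) + 2·8^2 + 8 + 4|_8 = 134217868 ⇒ 134217867
(6) 134217867|_8 = 8^(8 + 1) + 2·8^2 + 8 + 3 ↦ 9^(9 + 1) + 2·9^2 + 9 + 3|_9 = 3486784575 ⇒ 3486784574
(7) 3486784574|_9 = 9^(9 + 1) + 2·9^2 + 9 + 2 ↦ 10^(10 + 1) + 2·10^2 + 10 + 2|_10 = 100000000212 ⇒ 100000000211
(8) 100000000211|_10 = 10^(10 + 1) + 2·10^2 + 10 + 1 ↦ 11^(11 + 1) + 2·11^2 + 11 + 1|_11 = 3138428376975 ⇒ 3138428376974

ω^(ω + 1) + ω^2·2 + ω + 1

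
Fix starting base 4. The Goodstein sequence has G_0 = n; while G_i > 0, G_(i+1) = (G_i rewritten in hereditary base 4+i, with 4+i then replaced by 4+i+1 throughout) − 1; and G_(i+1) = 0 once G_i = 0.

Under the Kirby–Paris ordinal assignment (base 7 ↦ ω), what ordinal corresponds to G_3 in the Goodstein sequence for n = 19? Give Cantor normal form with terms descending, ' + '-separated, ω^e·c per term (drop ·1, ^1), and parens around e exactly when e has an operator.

19 —HB4→ 4^2 + 3 —bump→ 5^2 + 3 = 28 —(−1)→ 27
27 —HB5→ 5^2 + 2 —bump→ 6^2 + 2 = 38 —(−1)→ 37
37 —HB6→ 6^2 + 1 —bump→ 7^2 + 1 = 50 —(−1)→ 49
49 —HB7→ 7^2 —bump→ 8^2 = 64 —(−1)→ 63

ω^2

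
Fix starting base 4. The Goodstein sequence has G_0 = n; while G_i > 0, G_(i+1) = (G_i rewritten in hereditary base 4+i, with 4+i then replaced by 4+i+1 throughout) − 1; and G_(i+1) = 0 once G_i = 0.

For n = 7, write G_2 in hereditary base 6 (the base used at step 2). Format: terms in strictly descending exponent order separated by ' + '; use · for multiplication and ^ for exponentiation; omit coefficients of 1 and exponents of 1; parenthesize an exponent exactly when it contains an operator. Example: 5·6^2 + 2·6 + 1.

(0) 7|_4 = 4 + 3 ↦ 5 + 3|_5 = 8 ⇒ 7
(1) 7|_5 = 5 + 2 ↦ 6 + 2|_6 = 8 ⇒ 7

6 + 1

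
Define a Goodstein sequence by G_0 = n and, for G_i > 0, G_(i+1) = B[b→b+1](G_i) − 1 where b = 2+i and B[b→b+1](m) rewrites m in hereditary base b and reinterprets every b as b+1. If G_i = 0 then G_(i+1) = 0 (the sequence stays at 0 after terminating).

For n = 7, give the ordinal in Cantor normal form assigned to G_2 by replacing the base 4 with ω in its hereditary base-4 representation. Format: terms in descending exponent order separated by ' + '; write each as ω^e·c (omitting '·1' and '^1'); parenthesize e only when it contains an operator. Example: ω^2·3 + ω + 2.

7 —HB2→ 2^2 + 2 + 1 —bump→ 3^3 + 3 + 1 = 31 —(−1)→ 30
30 —HB3→ 3^3 + 3 —bump→ 4^4 + 4 = 260 —(−1)→ 259
259 —HB4→ 4^4 + 3 —bump→ 5^5 + 3 = 3128 —(−1)→ 3127

ω^ω + 3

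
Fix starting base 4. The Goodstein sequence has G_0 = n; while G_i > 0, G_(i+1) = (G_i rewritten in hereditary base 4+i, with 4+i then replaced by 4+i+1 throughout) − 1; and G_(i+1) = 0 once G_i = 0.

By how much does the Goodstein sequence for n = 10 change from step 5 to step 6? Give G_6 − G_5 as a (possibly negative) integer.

i=0: 10 = 2·4 + 2 (b=4); 4→5: 2·5 + 2 = 12; 12−1 = 11
i=1: 11 = 2·5 + 1 (b=5); 5→6: 2·6 + 1 = 13; 13−1 = 12
i=2: 12 = 2·6 (b=6); 6→7: 2·7 = 14; 14−1 = 13
i=3: 13 = 7 + 6 (b=7); 7→8: 8 + 6 = 14; 14−1 = 13
i=4: 13 = 8 + 5 (b=8); 8→9: 9 + 5 = 14; 14−1 = 13
i=5: 13 = 9 + 4 (b=9); 9→10: 10 + 4 = 14; 14−1 = 13

0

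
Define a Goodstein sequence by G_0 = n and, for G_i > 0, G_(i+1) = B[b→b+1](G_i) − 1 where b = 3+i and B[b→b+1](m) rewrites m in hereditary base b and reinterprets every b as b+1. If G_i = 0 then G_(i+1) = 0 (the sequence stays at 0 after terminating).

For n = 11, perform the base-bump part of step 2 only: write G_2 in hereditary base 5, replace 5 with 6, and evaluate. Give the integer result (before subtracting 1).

36

[0] 11 ≡ 3^2 + 2 (base 3). Lift 4: 18. −1: 17.
[1] 17 ≡ 4^2 + 1 (base 4). Lift 5: 26. −1: 25.
[2] 25 ≡ 5^2 (base 5). Lift 6: 36. −1: 35.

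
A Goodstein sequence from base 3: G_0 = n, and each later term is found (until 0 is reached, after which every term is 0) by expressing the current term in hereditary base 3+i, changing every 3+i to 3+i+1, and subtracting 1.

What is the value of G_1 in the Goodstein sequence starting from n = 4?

4

G_0=4  [base 3] 3 + 1  →[3↦4]→  4 + 1 = 5  −1 ⇒ G_1=4
G_1=4  [base 4] 4  →[4↦5]→  5 = 5  −1 ⇒ G_2=4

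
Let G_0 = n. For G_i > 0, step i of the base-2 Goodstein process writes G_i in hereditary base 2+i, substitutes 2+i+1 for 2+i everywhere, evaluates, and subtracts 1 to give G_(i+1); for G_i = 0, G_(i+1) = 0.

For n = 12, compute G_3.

15685

i=0: 12 = 2^(2 + 1) + 2^2 (b=2); 2→3: 3^(3 + 1) + 3^3 = 108; 108−1 = 107
i=1: 107 = 3^(3 + 1) + 2·3^2 + 2·3 + 2 (b=3); 3→4: 4^(4 + 1) + 2·4^2 + 2·4 + 2 = 1066; 1066−1 = 1065
i=2: 1065 = 4^(4 + 1) + 2·4^2 + 2·4 + 1 (b=4); 4→5: 5^(5 + 1) + 2·5^2 + 2·5 + 1 = 15686; 15686−1 = 15685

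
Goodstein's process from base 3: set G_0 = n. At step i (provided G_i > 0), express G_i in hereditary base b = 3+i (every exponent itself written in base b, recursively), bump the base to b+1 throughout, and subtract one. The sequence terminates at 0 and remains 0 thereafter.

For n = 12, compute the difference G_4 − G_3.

12

(0) 12|_3 = 3^2 + 3 ↦ 4^2 + 4|_4 = 20 ⇒ 19
(1) 19|_4 = 4^2 + 3 ↦ 5^2 + 3|_5 = 28 ⇒ 27
(2) 27|_5 = 5^2 + 2 ↦ 6^2 + 2|_6 = 38 ⇒ 37
(3) 37|_6 = 6^2 + 1 ↦ 7^2 + 1|_7 = 50 ⇒ 49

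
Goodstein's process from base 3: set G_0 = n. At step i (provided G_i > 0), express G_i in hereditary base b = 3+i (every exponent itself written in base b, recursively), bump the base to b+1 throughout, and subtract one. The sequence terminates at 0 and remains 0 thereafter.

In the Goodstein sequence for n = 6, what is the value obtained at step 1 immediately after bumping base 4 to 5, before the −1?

base 3: 6 = 2·3; at 4: 2·4 = 8; next = 7
base 4: 7 = 4 + 3; at 5: 5 + 3 = 8; next = 7

8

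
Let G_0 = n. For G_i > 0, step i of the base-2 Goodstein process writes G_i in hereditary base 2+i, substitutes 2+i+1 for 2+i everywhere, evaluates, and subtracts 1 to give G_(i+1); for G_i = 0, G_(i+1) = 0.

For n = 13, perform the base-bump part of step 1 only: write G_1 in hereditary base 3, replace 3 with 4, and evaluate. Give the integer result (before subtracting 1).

1280

step 0: 13 = 2^(2 + 1) + 2^2 + 1; sub 3 for 2: 3^(3 + 1) + 3^3 + 1; = 109; G_1 = 109−1 = 108
step 1: 108 = 3^(3 + 1) + 3^3; sub 4 for 3: 4^(4 + 1) + 4^4; = 1280; G_2 = 1280−1 = 1279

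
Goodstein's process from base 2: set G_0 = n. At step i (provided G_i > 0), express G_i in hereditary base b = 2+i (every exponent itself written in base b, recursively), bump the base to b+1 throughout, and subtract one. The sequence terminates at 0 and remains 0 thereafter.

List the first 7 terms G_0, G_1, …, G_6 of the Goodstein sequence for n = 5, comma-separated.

G_0 = 5. HB_2(5) = 2^2 + 1. Bump = 28. G_1 = 27.
G_1 = 27. HB_3(27) = 3^3. Bump = 256. G_2 = 255.
G_2 = 255. HB_4(255) = 3·4^3 + 3·4^2 + 3·4 + 3. Bump = 468. G_3 = 467.
G_3 = 467. HB_5(467) = 3·5^3 + 3·5^2 + 3·5 + 2. Bump = 776. G_4 = 775.
G_4 = 775. HB_6(775) = 3·6^3 + 3·6^2 + 3·6 + 1. Bump = 1198. G_5 = 1197.
G_5 = 1197. HB_7(1197) = 3·7^3 + 3·7^2 + 3·7. Bump = 1752. G_6 = 1751.

5, 27, 255, 467, 775, 1197, 1751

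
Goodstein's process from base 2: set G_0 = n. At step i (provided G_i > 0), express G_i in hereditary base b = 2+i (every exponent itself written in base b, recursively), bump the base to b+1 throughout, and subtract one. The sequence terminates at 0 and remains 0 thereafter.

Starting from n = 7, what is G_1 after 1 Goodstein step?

30

G_0=7  [base 2] 2^2 + 2 + 1  →[2↦3]→  3^3 + 3 + 1 = 31  −1 ⇒ G_1=30
G_1=30  [base 3] 3^3 + 3  →[3↦4]→  4^4 + 4 = 260  −1 ⇒ G_2=259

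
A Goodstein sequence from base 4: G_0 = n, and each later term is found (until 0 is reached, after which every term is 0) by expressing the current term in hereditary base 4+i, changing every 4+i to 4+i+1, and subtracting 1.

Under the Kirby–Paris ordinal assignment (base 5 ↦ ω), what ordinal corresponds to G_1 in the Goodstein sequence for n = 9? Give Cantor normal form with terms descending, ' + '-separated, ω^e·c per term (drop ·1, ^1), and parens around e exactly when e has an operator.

ω·2

base 4: 9 = 2·4 + 1; at 5: 2·5 + 1 = 11; next = 10
base 5: 10 = 2·5; at 6: 2·6 = 12; next = 11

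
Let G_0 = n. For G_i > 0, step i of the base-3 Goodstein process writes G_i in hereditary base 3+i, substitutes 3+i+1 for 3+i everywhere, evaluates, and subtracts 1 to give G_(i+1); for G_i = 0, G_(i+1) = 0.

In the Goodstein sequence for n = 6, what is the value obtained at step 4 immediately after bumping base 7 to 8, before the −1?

8

G_0 = 6. HB_3(6) = 2·3. Bump = 8. G_1 = 7.
G_1 = 7. HB_4(7) = 4 + 3. Bump = 8. G_2 = 7.
G_2 = 7. HB_5(7) = 5 + 2. Bump = 8. G_3 = 7.
G_3 = 7. HB_6(7) = 6 + 1. Bump = 8. G_4 = 7.
G_4 = 7. HB_7(7) = 7. Bump = 8. G_5 = 7.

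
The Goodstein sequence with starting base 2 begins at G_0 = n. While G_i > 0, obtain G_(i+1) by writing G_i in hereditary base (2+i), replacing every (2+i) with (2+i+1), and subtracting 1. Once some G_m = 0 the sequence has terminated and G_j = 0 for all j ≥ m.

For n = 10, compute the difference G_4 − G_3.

264310

step 0: 10 = 2^(2 + 1) + 2; sub 3 for 2: 3^(3 + 1) + 3; = 84; G_1 = 84−1 = 83
step 1: 83 = 3^(3 + 1) + 2; sub 4 for 3: 4^(4 + 1) + 2; = 1026; G_2 = 1026−1 = 1025
step 2: 1025 = 4^(4 + 1) + 1; sub 5 for 4: 5^(5 + 1) + 1; = 15626; G_3 = 15626−1 = 15625
step 3: 15625 = 5^(5 + 1); sub 6 for 5: 6^(6 + 1); = 279936; G_4 = 279936−1 = 279935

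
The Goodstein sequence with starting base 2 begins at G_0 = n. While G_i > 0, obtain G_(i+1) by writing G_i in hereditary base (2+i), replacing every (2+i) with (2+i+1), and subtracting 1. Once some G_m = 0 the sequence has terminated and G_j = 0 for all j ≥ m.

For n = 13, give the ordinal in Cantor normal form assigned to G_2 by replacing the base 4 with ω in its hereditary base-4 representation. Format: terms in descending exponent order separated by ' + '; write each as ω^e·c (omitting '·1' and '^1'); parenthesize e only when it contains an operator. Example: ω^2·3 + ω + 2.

ω^(ω + 1) + ω^3·3 + ω^2·3 + ω·3 + 3

13 —HB2→ 2^(2 + 1) + 2^2 + 1 —bump→ 3^(3 + 1) + 3^3 + 1 = 109 —(−1)→ 108
108 —HB3→ 3^(3 + 1) + 3^3 —bump→ 4^(4 + 1) + 4^4 = 1280 —(−1)→ 1279
1279 —HB4→ 4^(4 + 1) + 3·4^3 + 3·4^2 + 3·4 + 3 —bump→ 5^(5 + 1) + 3·5^3 + 3·5^2 + 3·5 + 3 = 16093 —(−1)→ 16092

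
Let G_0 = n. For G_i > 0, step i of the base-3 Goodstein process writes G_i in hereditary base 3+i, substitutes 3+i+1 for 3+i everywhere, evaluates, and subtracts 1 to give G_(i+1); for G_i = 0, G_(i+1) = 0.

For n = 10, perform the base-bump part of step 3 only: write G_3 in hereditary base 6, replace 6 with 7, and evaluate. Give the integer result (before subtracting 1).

31

10 —HB3→ 3^2 + 1 —bump→ 4^2 + 1 = 17 —(−1)→ 16
16 —HB4→ 4^2 —bump→ 5^2 = 25 —(−1)→ 24
24 —HB5→ 4·5 + 4 —bump→ 4·6 + 4 = 28 —(−1)→ 27
27 —HB6→ 4·6 + 3 —bump→ 4·7 + 3 = 31 —(−1)→ 30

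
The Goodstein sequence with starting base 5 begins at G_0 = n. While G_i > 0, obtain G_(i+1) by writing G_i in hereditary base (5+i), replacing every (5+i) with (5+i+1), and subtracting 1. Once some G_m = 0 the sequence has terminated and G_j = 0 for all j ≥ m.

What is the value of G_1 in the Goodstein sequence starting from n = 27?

G_0 = 27. HB_5(27) = 5^2 + 2. Bump = 38. G_1 = 37.
G_1 = 37. HB_6(37) = 6^2 + 1. Bump = 50. G_2 = 49.

37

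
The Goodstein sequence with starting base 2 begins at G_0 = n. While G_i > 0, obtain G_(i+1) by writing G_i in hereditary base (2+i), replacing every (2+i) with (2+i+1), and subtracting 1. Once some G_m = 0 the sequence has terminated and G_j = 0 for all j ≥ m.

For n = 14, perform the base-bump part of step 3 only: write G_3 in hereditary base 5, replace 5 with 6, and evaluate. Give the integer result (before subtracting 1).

326592

(0) 14|_2 = 2^(2 + 1) + 2^2 + 2 ↦ 3^(3 + 1) + 3^3 + 3|_3 = 111 ⇒ 110
(1) 110|_3 = 3^(3 + 1) + 3^3 + 2 ↦ 4^(4 + 1) + 4^4 + 2|_4 = 1282 ⇒ 1281
(2) 1281|_4 = 4^(4 + 1) + 4^4 + 1 ↦ 5^(5 + 1) + 5^5 + 1|_5 = 18751 ⇒ 18750
(3) 18750|_5 = 5^(5 + 1) + 5^5 ↦ 6^(6 + 1) + 6^6|_6 = 326592 ⇒ 326591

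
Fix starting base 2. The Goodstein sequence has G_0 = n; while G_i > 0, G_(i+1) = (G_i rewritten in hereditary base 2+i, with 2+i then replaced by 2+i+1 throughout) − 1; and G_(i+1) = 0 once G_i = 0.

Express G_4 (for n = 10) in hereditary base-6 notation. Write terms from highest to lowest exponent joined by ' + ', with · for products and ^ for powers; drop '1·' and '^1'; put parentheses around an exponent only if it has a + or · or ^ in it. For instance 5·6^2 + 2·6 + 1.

[0] 10 ≡ 2^(2 + 1) + 2 (base 2). Lift 3: 84. −1: 83.
[1] 83 ≡ 3^(3 + 1) + 2 (base 3). Lift 4: 1026. −1: 1025.
[2] 1025 ≡ 4^(4 + 1) + 1 (base 4). Lift 5: 15626. −1: 15625.
[3] 15625 ≡ 5^(5 + 1) (base 5). Lift 6: 279936. −1: 279935.
[4] 279935 ≡ 5·6^6 + 5·6^5 + 5·6^4 + 5·6^3 + 5·6^2 + 5·6 + 5 (base 6). Lift 7: 4215755. −1: 4215754.

5·6^6 + 5·6^5 + 5·6^4 + 5·6^3 + 5·6^2 + 5·6 + 5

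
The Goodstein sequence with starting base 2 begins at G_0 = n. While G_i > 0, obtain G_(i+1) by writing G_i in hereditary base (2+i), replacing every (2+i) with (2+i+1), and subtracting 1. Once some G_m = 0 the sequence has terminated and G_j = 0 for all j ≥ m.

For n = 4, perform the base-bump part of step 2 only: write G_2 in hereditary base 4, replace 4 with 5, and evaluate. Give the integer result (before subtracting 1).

61

G_0=4  [base 2] 2^2  →[2↦3]→  3^3 = 27  −1 ⇒ G_1=26
G_1=26  [base 3] 2·3^2 + 2·3 + 2  →[3↦4]→  2·4^2 + 2·4 + 2 = 42  −1 ⇒ G_2=41
G_2=41  [base 4] 2·4^2 + 2·4 + 1  →[4↦5]→  2·5^2 + 2·5 + 1 = 61  −1 ⇒ G_3=60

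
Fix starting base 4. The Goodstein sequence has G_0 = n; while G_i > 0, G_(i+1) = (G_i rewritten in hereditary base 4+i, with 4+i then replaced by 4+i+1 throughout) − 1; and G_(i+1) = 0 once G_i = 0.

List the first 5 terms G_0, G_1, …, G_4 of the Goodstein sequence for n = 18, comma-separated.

18, 26, 36, 48, 53

step 0: 18 = 4^2 + 2; sub 5 for 4: 5^2 + 2; = 27; G_1 = 27−1 = 26
step 1: 26 = 5^2 + 1; sub 6 for 5: 6^2 + 1; = 37; G_2 = 37−1 = 36
step 2: 36 = 6^2; sub 7 for 6: 7^2; = 49; G_3 = 49−1 = 48
step 3: 48 = 6·7 + 6; sub 8 for 7: 6·8 + 6; = 54; G_4 = 54−1 = 53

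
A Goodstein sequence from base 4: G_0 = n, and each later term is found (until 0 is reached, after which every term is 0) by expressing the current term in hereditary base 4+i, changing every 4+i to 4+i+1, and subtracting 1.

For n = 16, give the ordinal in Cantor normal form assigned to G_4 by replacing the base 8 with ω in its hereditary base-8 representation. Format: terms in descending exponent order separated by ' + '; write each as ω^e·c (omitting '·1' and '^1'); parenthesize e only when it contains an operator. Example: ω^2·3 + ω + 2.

ω·4 + 1

base 4: 16 = 4^2; at 5: 5^2 = 25; next = 24
base 5: 24 = 4·5 + 4; at 6: 4·6 + 4 = 28; next = 27
base 6: 27 = 4·6 + 3; at 7: 4·7 + 3 = 31; next = 30
base 7: 30 = 4·7 + 2; at 8: 4·8 + 2 = 34; next = 33
base 8: 33 = 4·8 + 1; at 9: 4·9 + 1 = 37; next = 36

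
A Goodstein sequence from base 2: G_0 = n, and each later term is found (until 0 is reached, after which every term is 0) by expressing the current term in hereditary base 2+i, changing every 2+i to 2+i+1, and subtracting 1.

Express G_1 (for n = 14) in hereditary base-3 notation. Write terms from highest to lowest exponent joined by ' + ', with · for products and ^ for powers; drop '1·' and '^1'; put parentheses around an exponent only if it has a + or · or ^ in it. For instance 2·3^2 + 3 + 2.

base 2: 14 = 2^(2 + 1) + 2^2 + 2; at 3: 3^(3 + 1) + 3^3 + 3 = 111; next = 110
base 3: 110 = 3^(3 + 1) + 3^3 + 2; at 4: 4^(4 + 1) + 4^4 + 2 = 1282; next = 1281

3^(3 + 1) + 3^3 + 2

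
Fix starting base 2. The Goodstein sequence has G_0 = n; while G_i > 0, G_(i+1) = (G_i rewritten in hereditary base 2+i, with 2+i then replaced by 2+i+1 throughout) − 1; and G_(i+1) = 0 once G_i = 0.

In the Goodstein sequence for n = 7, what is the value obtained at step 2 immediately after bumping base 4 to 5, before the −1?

G_0=7  [base 2] 2^2 + 2 + 1  →[2↦3]→  3^3 + 3 + 1 = 31  −1 ⇒ G_1=30
G_1=30  [base 3] 3^3 + 3  →[3↦4]→  4^4 + 4 = 260  −1 ⇒ G_2=259
G_2=259  [base 4] 4^4 + 3  →[4↦5]→  5^5 + 3 = 3128  −1 ⇒ G_3=3127

3128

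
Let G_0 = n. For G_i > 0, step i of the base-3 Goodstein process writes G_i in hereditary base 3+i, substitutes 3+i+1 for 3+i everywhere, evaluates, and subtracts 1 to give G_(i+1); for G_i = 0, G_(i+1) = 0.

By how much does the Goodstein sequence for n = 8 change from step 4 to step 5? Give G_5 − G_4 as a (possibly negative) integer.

0

(0) 8|_3 = 2·3 + 2 ↦ 2·4 + 2|_4 = 10 ⇒ 9
(1) 9|_4 = 2·4 + 1 ↦ 2·5 + 1|_5 = 11 ⇒ 10
(2) 10|_5 = 2·5 ↦ 2·6|_6 = 12 ⇒ 11
(3) 11|_6 = 6 + 5 ↦ 7 + 5|_7 = 12 ⇒ 11
(4) 11|_7 = 7 + 4 ↦ 8 + 4|_8 = 12 ⇒ 11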